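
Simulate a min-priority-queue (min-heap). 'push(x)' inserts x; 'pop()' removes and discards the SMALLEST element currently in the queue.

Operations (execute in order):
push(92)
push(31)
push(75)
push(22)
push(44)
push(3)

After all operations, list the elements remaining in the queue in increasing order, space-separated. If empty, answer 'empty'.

Answer: 3 22 31 44 75 92

Derivation:
push(92): heap contents = [92]
push(31): heap contents = [31, 92]
push(75): heap contents = [31, 75, 92]
push(22): heap contents = [22, 31, 75, 92]
push(44): heap contents = [22, 31, 44, 75, 92]
push(3): heap contents = [3, 22, 31, 44, 75, 92]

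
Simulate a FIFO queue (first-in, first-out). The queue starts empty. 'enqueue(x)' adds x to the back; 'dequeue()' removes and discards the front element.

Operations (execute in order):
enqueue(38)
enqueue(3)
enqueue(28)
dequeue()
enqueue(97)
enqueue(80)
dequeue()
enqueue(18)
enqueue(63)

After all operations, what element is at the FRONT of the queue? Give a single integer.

enqueue(38): queue = [38]
enqueue(3): queue = [38, 3]
enqueue(28): queue = [38, 3, 28]
dequeue(): queue = [3, 28]
enqueue(97): queue = [3, 28, 97]
enqueue(80): queue = [3, 28, 97, 80]
dequeue(): queue = [28, 97, 80]
enqueue(18): queue = [28, 97, 80, 18]
enqueue(63): queue = [28, 97, 80, 18, 63]

Answer: 28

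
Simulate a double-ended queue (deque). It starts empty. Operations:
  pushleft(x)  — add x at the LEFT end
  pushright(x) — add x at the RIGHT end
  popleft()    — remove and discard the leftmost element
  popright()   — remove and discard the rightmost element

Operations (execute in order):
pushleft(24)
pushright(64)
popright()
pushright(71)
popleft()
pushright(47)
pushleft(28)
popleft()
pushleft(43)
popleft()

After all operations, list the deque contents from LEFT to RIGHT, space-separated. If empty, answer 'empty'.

Answer: 71 47

Derivation:
pushleft(24): [24]
pushright(64): [24, 64]
popright(): [24]
pushright(71): [24, 71]
popleft(): [71]
pushright(47): [71, 47]
pushleft(28): [28, 71, 47]
popleft(): [71, 47]
pushleft(43): [43, 71, 47]
popleft(): [71, 47]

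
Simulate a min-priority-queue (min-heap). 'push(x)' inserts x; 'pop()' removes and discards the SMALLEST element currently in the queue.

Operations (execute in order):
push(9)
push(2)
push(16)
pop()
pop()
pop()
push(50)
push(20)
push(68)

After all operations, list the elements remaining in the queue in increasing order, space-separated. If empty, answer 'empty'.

push(9): heap contents = [9]
push(2): heap contents = [2, 9]
push(16): heap contents = [2, 9, 16]
pop() → 2: heap contents = [9, 16]
pop() → 9: heap contents = [16]
pop() → 16: heap contents = []
push(50): heap contents = [50]
push(20): heap contents = [20, 50]
push(68): heap contents = [20, 50, 68]

Answer: 20 50 68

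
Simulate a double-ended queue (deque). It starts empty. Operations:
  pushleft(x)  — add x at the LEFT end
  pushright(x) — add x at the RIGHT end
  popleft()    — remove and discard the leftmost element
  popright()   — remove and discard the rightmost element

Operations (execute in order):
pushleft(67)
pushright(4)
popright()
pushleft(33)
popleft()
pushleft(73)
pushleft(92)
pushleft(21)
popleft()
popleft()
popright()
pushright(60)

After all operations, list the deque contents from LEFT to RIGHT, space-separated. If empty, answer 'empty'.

pushleft(67): [67]
pushright(4): [67, 4]
popright(): [67]
pushleft(33): [33, 67]
popleft(): [67]
pushleft(73): [73, 67]
pushleft(92): [92, 73, 67]
pushleft(21): [21, 92, 73, 67]
popleft(): [92, 73, 67]
popleft(): [73, 67]
popright(): [73]
pushright(60): [73, 60]

Answer: 73 60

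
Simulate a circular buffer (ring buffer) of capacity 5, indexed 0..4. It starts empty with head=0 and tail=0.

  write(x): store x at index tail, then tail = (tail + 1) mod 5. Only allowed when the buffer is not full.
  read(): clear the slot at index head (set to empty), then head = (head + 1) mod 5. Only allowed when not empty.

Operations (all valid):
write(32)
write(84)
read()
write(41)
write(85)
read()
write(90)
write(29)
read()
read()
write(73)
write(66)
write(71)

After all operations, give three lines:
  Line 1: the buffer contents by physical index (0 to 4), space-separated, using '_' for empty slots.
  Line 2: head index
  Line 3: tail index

write(32): buf=[32 _ _ _ _], head=0, tail=1, size=1
write(84): buf=[32 84 _ _ _], head=0, tail=2, size=2
read(): buf=[_ 84 _ _ _], head=1, tail=2, size=1
write(41): buf=[_ 84 41 _ _], head=1, tail=3, size=2
write(85): buf=[_ 84 41 85 _], head=1, tail=4, size=3
read(): buf=[_ _ 41 85 _], head=2, tail=4, size=2
write(90): buf=[_ _ 41 85 90], head=2, tail=0, size=3
write(29): buf=[29 _ 41 85 90], head=2, tail=1, size=4
read(): buf=[29 _ _ 85 90], head=3, tail=1, size=3
read(): buf=[29 _ _ _ 90], head=4, tail=1, size=2
write(73): buf=[29 73 _ _ 90], head=4, tail=2, size=3
write(66): buf=[29 73 66 _ 90], head=4, tail=3, size=4
write(71): buf=[29 73 66 71 90], head=4, tail=4, size=5

Answer: 29 73 66 71 90
4
4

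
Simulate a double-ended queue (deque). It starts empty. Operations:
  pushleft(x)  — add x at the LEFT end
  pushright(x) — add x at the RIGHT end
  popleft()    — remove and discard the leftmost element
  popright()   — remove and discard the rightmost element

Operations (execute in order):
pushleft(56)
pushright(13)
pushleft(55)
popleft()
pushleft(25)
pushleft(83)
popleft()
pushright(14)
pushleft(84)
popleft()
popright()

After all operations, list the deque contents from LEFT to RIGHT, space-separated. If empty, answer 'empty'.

Answer: 25 56 13

Derivation:
pushleft(56): [56]
pushright(13): [56, 13]
pushleft(55): [55, 56, 13]
popleft(): [56, 13]
pushleft(25): [25, 56, 13]
pushleft(83): [83, 25, 56, 13]
popleft(): [25, 56, 13]
pushright(14): [25, 56, 13, 14]
pushleft(84): [84, 25, 56, 13, 14]
popleft(): [25, 56, 13, 14]
popright(): [25, 56, 13]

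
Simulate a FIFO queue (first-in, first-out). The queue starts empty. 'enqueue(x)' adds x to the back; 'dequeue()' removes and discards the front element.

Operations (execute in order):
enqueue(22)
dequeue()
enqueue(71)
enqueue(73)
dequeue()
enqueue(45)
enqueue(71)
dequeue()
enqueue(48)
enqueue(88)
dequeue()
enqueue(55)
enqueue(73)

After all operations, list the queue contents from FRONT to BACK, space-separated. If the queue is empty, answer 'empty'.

enqueue(22): [22]
dequeue(): []
enqueue(71): [71]
enqueue(73): [71, 73]
dequeue(): [73]
enqueue(45): [73, 45]
enqueue(71): [73, 45, 71]
dequeue(): [45, 71]
enqueue(48): [45, 71, 48]
enqueue(88): [45, 71, 48, 88]
dequeue(): [71, 48, 88]
enqueue(55): [71, 48, 88, 55]
enqueue(73): [71, 48, 88, 55, 73]

Answer: 71 48 88 55 73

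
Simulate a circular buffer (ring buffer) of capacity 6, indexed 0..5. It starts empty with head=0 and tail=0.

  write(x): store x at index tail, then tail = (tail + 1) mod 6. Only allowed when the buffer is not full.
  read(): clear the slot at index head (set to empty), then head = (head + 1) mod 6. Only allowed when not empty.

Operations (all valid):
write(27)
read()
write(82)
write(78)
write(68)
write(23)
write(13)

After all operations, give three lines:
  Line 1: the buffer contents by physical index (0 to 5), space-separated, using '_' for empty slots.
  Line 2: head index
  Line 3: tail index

write(27): buf=[27 _ _ _ _ _], head=0, tail=1, size=1
read(): buf=[_ _ _ _ _ _], head=1, tail=1, size=0
write(82): buf=[_ 82 _ _ _ _], head=1, tail=2, size=1
write(78): buf=[_ 82 78 _ _ _], head=1, tail=3, size=2
write(68): buf=[_ 82 78 68 _ _], head=1, tail=4, size=3
write(23): buf=[_ 82 78 68 23 _], head=1, tail=5, size=4
write(13): buf=[_ 82 78 68 23 13], head=1, tail=0, size=5

Answer: _ 82 78 68 23 13
1
0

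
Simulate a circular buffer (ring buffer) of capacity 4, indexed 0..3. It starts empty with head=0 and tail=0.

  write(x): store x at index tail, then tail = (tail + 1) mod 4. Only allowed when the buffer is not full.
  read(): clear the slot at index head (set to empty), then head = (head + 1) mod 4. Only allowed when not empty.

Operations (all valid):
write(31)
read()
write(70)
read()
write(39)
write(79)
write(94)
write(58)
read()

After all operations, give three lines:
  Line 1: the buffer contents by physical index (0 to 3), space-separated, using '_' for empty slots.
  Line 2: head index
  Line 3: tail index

write(31): buf=[31 _ _ _], head=0, tail=1, size=1
read(): buf=[_ _ _ _], head=1, tail=1, size=0
write(70): buf=[_ 70 _ _], head=1, tail=2, size=1
read(): buf=[_ _ _ _], head=2, tail=2, size=0
write(39): buf=[_ _ 39 _], head=2, tail=3, size=1
write(79): buf=[_ _ 39 79], head=2, tail=0, size=2
write(94): buf=[94 _ 39 79], head=2, tail=1, size=3
write(58): buf=[94 58 39 79], head=2, tail=2, size=4
read(): buf=[94 58 _ 79], head=3, tail=2, size=3

Answer: 94 58 _ 79
3
2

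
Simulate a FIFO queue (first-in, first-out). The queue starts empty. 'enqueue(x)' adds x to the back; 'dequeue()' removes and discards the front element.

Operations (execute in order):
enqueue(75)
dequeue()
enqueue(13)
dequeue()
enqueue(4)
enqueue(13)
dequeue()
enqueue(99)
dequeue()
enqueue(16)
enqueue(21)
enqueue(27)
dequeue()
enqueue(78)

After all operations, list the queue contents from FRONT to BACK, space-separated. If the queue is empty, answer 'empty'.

enqueue(75): [75]
dequeue(): []
enqueue(13): [13]
dequeue(): []
enqueue(4): [4]
enqueue(13): [4, 13]
dequeue(): [13]
enqueue(99): [13, 99]
dequeue(): [99]
enqueue(16): [99, 16]
enqueue(21): [99, 16, 21]
enqueue(27): [99, 16, 21, 27]
dequeue(): [16, 21, 27]
enqueue(78): [16, 21, 27, 78]

Answer: 16 21 27 78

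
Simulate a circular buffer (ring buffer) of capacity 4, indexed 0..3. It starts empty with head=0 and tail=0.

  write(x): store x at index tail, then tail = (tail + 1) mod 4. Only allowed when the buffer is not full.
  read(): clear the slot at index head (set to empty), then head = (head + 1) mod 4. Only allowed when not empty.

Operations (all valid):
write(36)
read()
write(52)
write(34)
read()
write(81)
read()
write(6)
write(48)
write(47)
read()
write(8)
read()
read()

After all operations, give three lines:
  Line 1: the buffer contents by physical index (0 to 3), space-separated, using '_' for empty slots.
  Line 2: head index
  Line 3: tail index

Answer: _ _ 47 8
2
0

Derivation:
write(36): buf=[36 _ _ _], head=0, tail=1, size=1
read(): buf=[_ _ _ _], head=1, tail=1, size=0
write(52): buf=[_ 52 _ _], head=1, tail=2, size=1
write(34): buf=[_ 52 34 _], head=1, tail=3, size=2
read(): buf=[_ _ 34 _], head=2, tail=3, size=1
write(81): buf=[_ _ 34 81], head=2, tail=0, size=2
read(): buf=[_ _ _ 81], head=3, tail=0, size=1
write(6): buf=[6 _ _ 81], head=3, tail=1, size=2
write(48): buf=[6 48 _ 81], head=3, tail=2, size=3
write(47): buf=[6 48 47 81], head=3, tail=3, size=4
read(): buf=[6 48 47 _], head=0, tail=3, size=3
write(8): buf=[6 48 47 8], head=0, tail=0, size=4
read(): buf=[_ 48 47 8], head=1, tail=0, size=3
read(): buf=[_ _ 47 8], head=2, tail=0, size=2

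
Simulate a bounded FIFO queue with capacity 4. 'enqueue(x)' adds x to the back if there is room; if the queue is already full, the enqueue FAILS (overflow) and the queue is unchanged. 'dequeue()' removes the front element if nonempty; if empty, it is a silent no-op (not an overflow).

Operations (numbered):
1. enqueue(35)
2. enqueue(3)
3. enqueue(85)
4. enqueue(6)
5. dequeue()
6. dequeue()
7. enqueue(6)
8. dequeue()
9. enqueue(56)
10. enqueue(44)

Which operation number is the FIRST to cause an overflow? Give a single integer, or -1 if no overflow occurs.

Answer: -1

Derivation:
1. enqueue(35): size=1
2. enqueue(3): size=2
3. enqueue(85): size=3
4. enqueue(6): size=4
5. dequeue(): size=3
6. dequeue(): size=2
7. enqueue(6): size=3
8. dequeue(): size=2
9. enqueue(56): size=3
10. enqueue(44): size=4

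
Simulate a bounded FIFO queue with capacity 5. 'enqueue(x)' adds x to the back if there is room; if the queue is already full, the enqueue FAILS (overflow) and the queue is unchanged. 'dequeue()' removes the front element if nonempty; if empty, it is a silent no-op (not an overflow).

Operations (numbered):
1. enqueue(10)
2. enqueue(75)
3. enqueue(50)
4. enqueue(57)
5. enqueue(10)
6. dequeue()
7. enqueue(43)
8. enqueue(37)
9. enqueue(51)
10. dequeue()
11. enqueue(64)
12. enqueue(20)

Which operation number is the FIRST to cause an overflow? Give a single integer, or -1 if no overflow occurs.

1. enqueue(10): size=1
2. enqueue(75): size=2
3. enqueue(50): size=3
4. enqueue(57): size=4
5. enqueue(10): size=5
6. dequeue(): size=4
7. enqueue(43): size=5
8. enqueue(37): size=5=cap → OVERFLOW (fail)
9. enqueue(51): size=5=cap → OVERFLOW (fail)
10. dequeue(): size=4
11. enqueue(64): size=5
12. enqueue(20): size=5=cap → OVERFLOW (fail)

Answer: 8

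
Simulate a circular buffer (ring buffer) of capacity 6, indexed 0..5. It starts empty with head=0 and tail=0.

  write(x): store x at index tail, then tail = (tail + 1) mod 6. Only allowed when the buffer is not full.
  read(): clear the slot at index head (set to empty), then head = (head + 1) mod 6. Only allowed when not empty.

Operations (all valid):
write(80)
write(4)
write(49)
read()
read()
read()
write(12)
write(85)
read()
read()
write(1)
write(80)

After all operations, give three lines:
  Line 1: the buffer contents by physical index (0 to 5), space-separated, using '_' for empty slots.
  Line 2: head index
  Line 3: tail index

Answer: 80 _ _ _ _ 1
5
1

Derivation:
write(80): buf=[80 _ _ _ _ _], head=0, tail=1, size=1
write(4): buf=[80 4 _ _ _ _], head=0, tail=2, size=2
write(49): buf=[80 4 49 _ _ _], head=0, tail=3, size=3
read(): buf=[_ 4 49 _ _ _], head=1, tail=3, size=2
read(): buf=[_ _ 49 _ _ _], head=2, tail=3, size=1
read(): buf=[_ _ _ _ _ _], head=3, tail=3, size=0
write(12): buf=[_ _ _ 12 _ _], head=3, tail=4, size=1
write(85): buf=[_ _ _ 12 85 _], head=3, tail=5, size=2
read(): buf=[_ _ _ _ 85 _], head=4, tail=5, size=1
read(): buf=[_ _ _ _ _ _], head=5, tail=5, size=0
write(1): buf=[_ _ _ _ _ 1], head=5, tail=0, size=1
write(80): buf=[80 _ _ _ _ 1], head=5, tail=1, size=2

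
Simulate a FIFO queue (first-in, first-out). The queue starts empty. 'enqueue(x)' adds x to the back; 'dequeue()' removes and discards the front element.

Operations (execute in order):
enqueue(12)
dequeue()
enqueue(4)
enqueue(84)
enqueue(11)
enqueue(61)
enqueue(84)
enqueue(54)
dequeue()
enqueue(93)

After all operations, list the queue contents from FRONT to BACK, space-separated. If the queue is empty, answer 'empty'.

enqueue(12): [12]
dequeue(): []
enqueue(4): [4]
enqueue(84): [4, 84]
enqueue(11): [4, 84, 11]
enqueue(61): [4, 84, 11, 61]
enqueue(84): [4, 84, 11, 61, 84]
enqueue(54): [4, 84, 11, 61, 84, 54]
dequeue(): [84, 11, 61, 84, 54]
enqueue(93): [84, 11, 61, 84, 54, 93]

Answer: 84 11 61 84 54 93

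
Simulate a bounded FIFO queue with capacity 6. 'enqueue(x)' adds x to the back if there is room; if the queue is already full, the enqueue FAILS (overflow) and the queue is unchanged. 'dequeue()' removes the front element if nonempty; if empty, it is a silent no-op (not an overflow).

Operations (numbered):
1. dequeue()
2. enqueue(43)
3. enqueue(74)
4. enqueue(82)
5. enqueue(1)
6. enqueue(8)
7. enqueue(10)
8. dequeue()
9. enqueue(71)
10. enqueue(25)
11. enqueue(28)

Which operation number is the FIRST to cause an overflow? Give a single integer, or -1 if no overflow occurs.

Answer: 10

Derivation:
1. dequeue(): empty, no-op, size=0
2. enqueue(43): size=1
3. enqueue(74): size=2
4. enqueue(82): size=3
5. enqueue(1): size=4
6. enqueue(8): size=5
7. enqueue(10): size=6
8. dequeue(): size=5
9. enqueue(71): size=6
10. enqueue(25): size=6=cap → OVERFLOW (fail)
11. enqueue(28): size=6=cap → OVERFLOW (fail)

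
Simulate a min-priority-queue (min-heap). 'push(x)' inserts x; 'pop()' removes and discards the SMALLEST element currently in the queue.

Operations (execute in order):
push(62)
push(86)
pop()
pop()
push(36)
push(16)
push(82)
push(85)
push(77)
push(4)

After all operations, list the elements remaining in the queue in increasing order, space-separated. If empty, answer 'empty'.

Answer: 4 16 36 77 82 85

Derivation:
push(62): heap contents = [62]
push(86): heap contents = [62, 86]
pop() → 62: heap contents = [86]
pop() → 86: heap contents = []
push(36): heap contents = [36]
push(16): heap contents = [16, 36]
push(82): heap contents = [16, 36, 82]
push(85): heap contents = [16, 36, 82, 85]
push(77): heap contents = [16, 36, 77, 82, 85]
push(4): heap contents = [4, 16, 36, 77, 82, 85]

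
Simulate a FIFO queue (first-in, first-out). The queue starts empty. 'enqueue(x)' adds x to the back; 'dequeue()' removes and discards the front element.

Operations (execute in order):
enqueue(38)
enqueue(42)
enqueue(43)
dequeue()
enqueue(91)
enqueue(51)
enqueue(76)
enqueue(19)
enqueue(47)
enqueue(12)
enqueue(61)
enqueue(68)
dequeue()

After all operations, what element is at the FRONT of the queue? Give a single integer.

enqueue(38): queue = [38]
enqueue(42): queue = [38, 42]
enqueue(43): queue = [38, 42, 43]
dequeue(): queue = [42, 43]
enqueue(91): queue = [42, 43, 91]
enqueue(51): queue = [42, 43, 91, 51]
enqueue(76): queue = [42, 43, 91, 51, 76]
enqueue(19): queue = [42, 43, 91, 51, 76, 19]
enqueue(47): queue = [42, 43, 91, 51, 76, 19, 47]
enqueue(12): queue = [42, 43, 91, 51, 76, 19, 47, 12]
enqueue(61): queue = [42, 43, 91, 51, 76, 19, 47, 12, 61]
enqueue(68): queue = [42, 43, 91, 51, 76, 19, 47, 12, 61, 68]
dequeue(): queue = [43, 91, 51, 76, 19, 47, 12, 61, 68]

Answer: 43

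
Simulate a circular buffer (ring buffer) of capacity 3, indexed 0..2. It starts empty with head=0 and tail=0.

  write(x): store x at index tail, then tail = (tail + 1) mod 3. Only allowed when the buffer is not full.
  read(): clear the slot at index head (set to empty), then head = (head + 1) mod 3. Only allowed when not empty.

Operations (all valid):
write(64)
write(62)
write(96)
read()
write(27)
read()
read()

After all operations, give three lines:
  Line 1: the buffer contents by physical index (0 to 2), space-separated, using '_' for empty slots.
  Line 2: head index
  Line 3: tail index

Answer: 27 _ _
0
1

Derivation:
write(64): buf=[64 _ _], head=0, tail=1, size=1
write(62): buf=[64 62 _], head=0, tail=2, size=2
write(96): buf=[64 62 96], head=0, tail=0, size=3
read(): buf=[_ 62 96], head=1, tail=0, size=2
write(27): buf=[27 62 96], head=1, tail=1, size=3
read(): buf=[27 _ 96], head=2, tail=1, size=2
read(): buf=[27 _ _], head=0, tail=1, size=1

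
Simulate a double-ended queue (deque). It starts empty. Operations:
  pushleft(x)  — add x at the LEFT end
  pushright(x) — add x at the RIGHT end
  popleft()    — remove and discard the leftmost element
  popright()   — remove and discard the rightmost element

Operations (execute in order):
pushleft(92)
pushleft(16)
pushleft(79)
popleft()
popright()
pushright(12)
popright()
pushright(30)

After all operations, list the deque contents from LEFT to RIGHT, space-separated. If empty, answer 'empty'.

pushleft(92): [92]
pushleft(16): [16, 92]
pushleft(79): [79, 16, 92]
popleft(): [16, 92]
popright(): [16]
pushright(12): [16, 12]
popright(): [16]
pushright(30): [16, 30]

Answer: 16 30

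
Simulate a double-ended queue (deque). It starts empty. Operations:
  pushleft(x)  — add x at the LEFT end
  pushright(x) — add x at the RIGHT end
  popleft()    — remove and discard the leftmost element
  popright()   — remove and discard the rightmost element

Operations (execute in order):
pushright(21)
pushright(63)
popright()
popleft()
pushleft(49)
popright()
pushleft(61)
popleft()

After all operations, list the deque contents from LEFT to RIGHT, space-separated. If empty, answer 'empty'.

pushright(21): [21]
pushright(63): [21, 63]
popright(): [21]
popleft(): []
pushleft(49): [49]
popright(): []
pushleft(61): [61]
popleft(): []

Answer: empty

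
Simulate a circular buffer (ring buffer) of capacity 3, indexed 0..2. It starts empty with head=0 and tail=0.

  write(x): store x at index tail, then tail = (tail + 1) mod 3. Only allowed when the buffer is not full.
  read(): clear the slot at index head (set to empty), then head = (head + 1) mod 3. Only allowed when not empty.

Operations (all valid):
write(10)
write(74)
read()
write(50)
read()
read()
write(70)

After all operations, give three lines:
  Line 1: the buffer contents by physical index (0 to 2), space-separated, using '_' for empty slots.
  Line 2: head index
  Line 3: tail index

write(10): buf=[10 _ _], head=0, tail=1, size=1
write(74): buf=[10 74 _], head=0, tail=2, size=2
read(): buf=[_ 74 _], head=1, tail=2, size=1
write(50): buf=[_ 74 50], head=1, tail=0, size=2
read(): buf=[_ _ 50], head=2, tail=0, size=1
read(): buf=[_ _ _], head=0, tail=0, size=0
write(70): buf=[70 _ _], head=0, tail=1, size=1

Answer: 70 _ _
0
1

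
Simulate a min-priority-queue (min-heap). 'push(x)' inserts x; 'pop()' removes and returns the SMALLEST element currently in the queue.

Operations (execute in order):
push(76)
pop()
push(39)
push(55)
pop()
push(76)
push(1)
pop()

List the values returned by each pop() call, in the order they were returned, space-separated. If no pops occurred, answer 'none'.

push(76): heap contents = [76]
pop() → 76: heap contents = []
push(39): heap contents = [39]
push(55): heap contents = [39, 55]
pop() → 39: heap contents = [55]
push(76): heap contents = [55, 76]
push(1): heap contents = [1, 55, 76]
pop() → 1: heap contents = [55, 76]

Answer: 76 39 1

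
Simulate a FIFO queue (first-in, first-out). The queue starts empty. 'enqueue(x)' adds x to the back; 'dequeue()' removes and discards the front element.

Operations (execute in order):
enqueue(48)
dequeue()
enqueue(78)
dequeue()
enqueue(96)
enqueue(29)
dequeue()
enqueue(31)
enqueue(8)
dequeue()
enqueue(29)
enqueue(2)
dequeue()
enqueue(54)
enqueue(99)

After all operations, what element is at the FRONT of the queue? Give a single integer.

enqueue(48): queue = [48]
dequeue(): queue = []
enqueue(78): queue = [78]
dequeue(): queue = []
enqueue(96): queue = [96]
enqueue(29): queue = [96, 29]
dequeue(): queue = [29]
enqueue(31): queue = [29, 31]
enqueue(8): queue = [29, 31, 8]
dequeue(): queue = [31, 8]
enqueue(29): queue = [31, 8, 29]
enqueue(2): queue = [31, 8, 29, 2]
dequeue(): queue = [8, 29, 2]
enqueue(54): queue = [8, 29, 2, 54]
enqueue(99): queue = [8, 29, 2, 54, 99]

Answer: 8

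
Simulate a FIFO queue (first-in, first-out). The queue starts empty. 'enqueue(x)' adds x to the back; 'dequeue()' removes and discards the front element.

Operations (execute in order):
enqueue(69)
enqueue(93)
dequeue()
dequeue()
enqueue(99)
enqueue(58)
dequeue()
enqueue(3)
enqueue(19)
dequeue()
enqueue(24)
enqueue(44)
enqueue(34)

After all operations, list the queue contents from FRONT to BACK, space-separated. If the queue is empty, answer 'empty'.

Answer: 3 19 24 44 34

Derivation:
enqueue(69): [69]
enqueue(93): [69, 93]
dequeue(): [93]
dequeue(): []
enqueue(99): [99]
enqueue(58): [99, 58]
dequeue(): [58]
enqueue(3): [58, 3]
enqueue(19): [58, 3, 19]
dequeue(): [3, 19]
enqueue(24): [3, 19, 24]
enqueue(44): [3, 19, 24, 44]
enqueue(34): [3, 19, 24, 44, 34]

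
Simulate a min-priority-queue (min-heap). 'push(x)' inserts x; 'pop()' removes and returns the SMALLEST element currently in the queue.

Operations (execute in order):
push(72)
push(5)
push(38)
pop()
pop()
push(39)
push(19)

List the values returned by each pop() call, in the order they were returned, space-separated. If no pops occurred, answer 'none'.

Answer: 5 38

Derivation:
push(72): heap contents = [72]
push(5): heap contents = [5, 72]
push(38): heap contents = [5, 38, 72]
pop() → 5: heap contents = [38, 72]
pop() → 38: heap contents = [72]
push(39): heap contents = [39, 72]
push(19): heap contents = [19, 39, 72]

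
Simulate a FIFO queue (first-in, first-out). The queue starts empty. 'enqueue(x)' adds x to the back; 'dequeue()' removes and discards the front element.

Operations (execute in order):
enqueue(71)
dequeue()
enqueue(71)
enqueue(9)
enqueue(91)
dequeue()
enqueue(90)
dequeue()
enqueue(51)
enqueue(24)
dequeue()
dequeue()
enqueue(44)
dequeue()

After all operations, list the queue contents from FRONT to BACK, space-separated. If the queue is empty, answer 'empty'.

enqueue(71): [71]
dequeue(): []
enqueue(71): [71]
enqueue(9): [71, 9]
enqueue(91): [71, 9, 91]
dequeue(): [9, 91]
enqueue(90): [9, 91, 90]
dequeue(): [91, 90]
enqueue(51): [91, 90, 51]
enqueue(24): [91, 90, 51, 24]
dequeue(): [90, 51, 24]
dequeue(): [51, 24]
enqueue(44): [51, 24, 44]
dequeue(): [24, 44]

Answer: 24 44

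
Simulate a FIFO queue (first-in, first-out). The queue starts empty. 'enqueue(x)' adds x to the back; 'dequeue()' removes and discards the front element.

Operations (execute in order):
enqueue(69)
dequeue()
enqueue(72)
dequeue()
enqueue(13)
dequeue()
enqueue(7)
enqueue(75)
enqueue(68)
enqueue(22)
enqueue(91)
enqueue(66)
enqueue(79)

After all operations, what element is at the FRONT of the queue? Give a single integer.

enqueue(69): queue = [69]
dequeue(): queue = []
enqueue(72): queue = [72]
dequeue(): queue = []
enqueue(13): queue = [13]
dequeue(): queue = []
enqueue(7): queue = [7]
enqueue(75): queue = [7, 75]
enqueue(68): queue = [7, 75, 68]
enqueue(22): queue = [7, 75, 68, 22]
enqueue(91): queue = [7, 75, 68, 22, 91]
enqueue(66): queue = [7, 75, 68, 22, 91, 66]
enqueue(79): queue = [7, 75, 68, 22, 91, 66, 79]

Answer: 7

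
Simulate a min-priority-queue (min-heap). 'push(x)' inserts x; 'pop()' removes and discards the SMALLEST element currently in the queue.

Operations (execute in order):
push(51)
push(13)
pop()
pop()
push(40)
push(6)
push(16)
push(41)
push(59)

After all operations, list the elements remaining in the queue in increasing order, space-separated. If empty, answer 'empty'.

push(51): heap contents = [51]
push(13): heap contents = [13, 51]
pop() → 13: heap contents = [51]
pop() → 51: heap contents = []
push(40): heap contents = [40]
push(6): heap contents = [6, 40]
push(16): heap contents = [6, 16, 40]
push(41): heap contents = [6, 16, 40, 41]
push(59): heap contents = [6, 16, 40, 41, 59]

Answer: 6 16 40 41 59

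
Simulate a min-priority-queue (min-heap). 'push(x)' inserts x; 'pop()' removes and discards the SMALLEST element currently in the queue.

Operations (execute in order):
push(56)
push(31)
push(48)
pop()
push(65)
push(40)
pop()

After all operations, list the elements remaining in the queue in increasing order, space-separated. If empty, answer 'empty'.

Answer: 48 56 65

Derivation:
push(56): heap contents = [56]
push(31): heap contents = [31, 56]
push(48): heap contents = [31, 48, 56]
pop() → 31: heap contents = [48, 56]
push(65): heap contents = [48, 56, 65]
push(40): heap contents = [40, 48, 56, 65]
pop() → 40: heap contents = [48, 56, 65]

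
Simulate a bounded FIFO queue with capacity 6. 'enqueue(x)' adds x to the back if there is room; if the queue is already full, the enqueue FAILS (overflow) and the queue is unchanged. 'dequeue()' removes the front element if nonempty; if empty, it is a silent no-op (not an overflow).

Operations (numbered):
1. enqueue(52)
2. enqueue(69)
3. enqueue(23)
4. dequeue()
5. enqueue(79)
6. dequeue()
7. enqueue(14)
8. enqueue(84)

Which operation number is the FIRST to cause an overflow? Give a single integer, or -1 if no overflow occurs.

1. enqueue(52): size=1
2. enqueue(69): size=2
3. enqueue(23): size=3
4. dequeue(): size=2
5. enqueue(79): size=3
6. dequeue(): size=2
7. enqueue(14): size=3
8. enqueue(84): size=4

Answer: -1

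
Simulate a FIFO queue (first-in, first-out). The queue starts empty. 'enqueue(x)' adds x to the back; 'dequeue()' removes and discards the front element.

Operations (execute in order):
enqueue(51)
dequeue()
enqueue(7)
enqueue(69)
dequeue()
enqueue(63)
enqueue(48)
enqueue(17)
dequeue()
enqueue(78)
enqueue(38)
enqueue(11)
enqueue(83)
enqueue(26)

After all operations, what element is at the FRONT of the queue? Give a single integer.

enqueue(51): queue = [51]
dequeue(): queue = []
enqueue(7): queue = [7]
enqueue(69): queue = [7, 69]
dequeue(): queue = [69]
enqueue(63): queue = [69, 63]
enqueue(48): queue = [69, 63, 48]
enqueue(17): queue = [69, 63, 48, 17]
dequeue(): queue = [63, 48, 17]
enqueue(78): queue = [63, 48, 17, 78]
enqueue(38): queue = [63, 48, 17, 78, 38]
enqueue(11): queue = [63, 48, 17, 78, 38, 11]
enqueue(83): queue = [63, 48, 17, 78, 38, 11, 83]
enqueue(26): queue = [63, 48, 17, 78, 38, 11, 83, 26]

Answer: 63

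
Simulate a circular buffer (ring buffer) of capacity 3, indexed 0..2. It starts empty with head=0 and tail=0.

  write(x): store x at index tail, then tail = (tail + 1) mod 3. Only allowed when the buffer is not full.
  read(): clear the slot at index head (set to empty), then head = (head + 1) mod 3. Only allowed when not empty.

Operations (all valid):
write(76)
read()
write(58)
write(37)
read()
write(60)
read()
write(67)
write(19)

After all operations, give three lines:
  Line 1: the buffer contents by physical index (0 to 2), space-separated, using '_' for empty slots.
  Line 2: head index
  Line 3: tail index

Answer: 60 67 19
0
0

Derivation:
write(76): buf=[76 _ _], head=0, tail=1, size=1
read(): buf=[_ _ _], head=1, tail=1, size=0
write(58): buf=[_ 58 _], head=1, tail=2, size=1
write(37): buf=[_ 58 37], head=1, tail=0, size=2
read(): buf=[_ _ 37], head=2, tail=0, size=1
write(60): buf=[60 _ 37], head=2, tail=1, size=2
read(): buf=[60 _ _], head=0, tail=1, size=1
write(67): buf=[60 67 _], head=0, tail=2, size=2
write(19): buf=[60 67 19], head=0, tail=0, size=3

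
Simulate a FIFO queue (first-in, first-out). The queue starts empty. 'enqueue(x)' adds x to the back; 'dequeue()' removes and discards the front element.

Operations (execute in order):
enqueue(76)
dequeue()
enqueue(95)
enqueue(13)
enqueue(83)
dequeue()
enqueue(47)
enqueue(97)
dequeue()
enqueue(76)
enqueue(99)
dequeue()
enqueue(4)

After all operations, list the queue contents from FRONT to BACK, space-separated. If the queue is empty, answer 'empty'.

enqueue(76): [76]
dequeue(): []
enqueue(95): [95]
enqueue(13): [95, 13]
enqueue(83): [95, 13, 83]
dequeue(): [13, 83]
enqueue(47): [13, 83, 47]
enqueue(97): [13, 83, 47, 97]
dequeue(): [83, 47, 97]
enqueue(76): [83, 47, 97, 76]
enqueue(99): [83, 47, 97, 76, 99]
dequeue(): [47, 97, 76, 99]
enqueue(4): [47, 97, 76, 99, 4]

Answer: 47 97 76 99 4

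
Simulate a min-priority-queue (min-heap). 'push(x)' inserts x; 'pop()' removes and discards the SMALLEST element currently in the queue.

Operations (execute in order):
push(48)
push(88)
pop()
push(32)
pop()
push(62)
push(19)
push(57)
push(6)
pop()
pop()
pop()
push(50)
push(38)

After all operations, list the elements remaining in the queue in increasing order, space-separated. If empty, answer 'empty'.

push(48): heap contents = [48]
push(88): heap contents = [48, 88]
pop() → 48: heap contents = [88]
push(32): heap contents = [32, 88]
pop() → 32: heap contents = [88]
push(62): heap contents = [62, 88]
push(19): heap contents = [19, 62, 88]
push(57): heap contents = [19, 57, 62, 88]
push(6): heap contents = [6, 19, 57, 62, 88]
pop() → 6: heap contents = [19, 57, 62, 88]
pop() → 19: heap contents = [57, 62, 88]
pop() → 57: heap contents = [62, 88]
push(50): heap contents = [50, 62, 88]
push(38): heap contents = [38, 50, 62, 88]

Answer: 38 50 62 88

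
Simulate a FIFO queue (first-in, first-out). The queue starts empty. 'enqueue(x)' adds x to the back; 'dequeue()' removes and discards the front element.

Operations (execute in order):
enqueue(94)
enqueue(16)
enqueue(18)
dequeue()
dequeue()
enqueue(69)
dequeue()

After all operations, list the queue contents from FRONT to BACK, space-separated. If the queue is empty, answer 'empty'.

Answer: 69

Derivation:
enqueue(94): [94]
enqueue(16): [94, 16]
enqueue(18): [94, 16, 18]
dequeue(): [16, 18]
dequeue(): [18]
enqueue(69): [18, 69]
dequeue(): [69]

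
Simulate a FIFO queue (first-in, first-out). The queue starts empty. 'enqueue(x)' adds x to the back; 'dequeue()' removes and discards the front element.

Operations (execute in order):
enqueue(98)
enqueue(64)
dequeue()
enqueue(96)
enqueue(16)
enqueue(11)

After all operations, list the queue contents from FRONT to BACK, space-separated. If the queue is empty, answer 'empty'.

enqueue(98): [98]
enqueue(64): [98, 64]
dequeue(): [64]
enqueue(96): [64, 96]
enqueue(16): [64, 96, 16]
enqueue(11): [64, 96, 16, 11]

Answer: 64 96 16 11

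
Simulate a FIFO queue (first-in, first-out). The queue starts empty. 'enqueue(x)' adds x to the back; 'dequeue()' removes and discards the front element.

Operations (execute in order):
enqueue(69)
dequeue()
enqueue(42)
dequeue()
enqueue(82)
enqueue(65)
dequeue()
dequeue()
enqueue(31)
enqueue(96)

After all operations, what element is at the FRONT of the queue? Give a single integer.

Answer: 31

Derivation:
enqueue(69): queue = [69]
dequeue(): queue = []
enqueue(42): queue = [42]
dequeue(): queue = []
enqueue(82): queue = [82]
enqueue(65): queue = [82, 65]
dequeue(): queue = [65]
dequeue(): queue = []
enqueue(31): queue = [31]
enqueue(96): queue = [31, 96]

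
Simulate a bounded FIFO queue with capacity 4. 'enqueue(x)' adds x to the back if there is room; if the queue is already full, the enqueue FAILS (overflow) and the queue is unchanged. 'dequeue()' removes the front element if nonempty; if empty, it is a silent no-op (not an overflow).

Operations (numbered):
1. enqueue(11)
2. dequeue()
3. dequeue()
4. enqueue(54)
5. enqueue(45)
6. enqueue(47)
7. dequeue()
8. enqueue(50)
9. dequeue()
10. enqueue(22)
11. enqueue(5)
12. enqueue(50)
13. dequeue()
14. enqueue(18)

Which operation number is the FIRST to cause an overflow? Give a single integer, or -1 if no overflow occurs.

Answer: 12

Derivation:
1. enqueue(11): size=1
2. dequeue(): size=0
3. dequeue(): empty, no-op, size=0
4. enqueue(54): size=1
5. enqueue(45): size=2
6. enqueue(47): size=3
7. dequeue(): size=2
8. enqueue(50): size=3
9. dequeue(): size=2
10. enqueue(22): size=3
11. enqueue(5): size=4
12. enqueue(50): size=4=cap → OVERFLOW (fail)
13. dequeue(): size=3
14. enqueue(18): size=4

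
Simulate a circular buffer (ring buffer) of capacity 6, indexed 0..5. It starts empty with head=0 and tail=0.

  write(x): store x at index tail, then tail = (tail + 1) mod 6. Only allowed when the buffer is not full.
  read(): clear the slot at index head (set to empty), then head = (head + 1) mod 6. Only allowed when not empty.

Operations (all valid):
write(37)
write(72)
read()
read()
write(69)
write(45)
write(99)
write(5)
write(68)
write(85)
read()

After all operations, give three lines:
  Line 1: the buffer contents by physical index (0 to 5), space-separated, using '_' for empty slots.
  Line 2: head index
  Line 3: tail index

write(37): buf=[37 _ _ _ _ _], head=0, tail=1, size=1
write(72): buf=[37 72 _ _ _ _], head=0, tail=2, size=2
read(): buf=[_ 72 _ _ _ _], head=1, tail=2, size=1
read(): buf=[_ _ _ _ _ _], head=2, tail=2, size=0
write(69): buf=[_ _ 69 _ _ _], head=2, tail=3, size=1
write(45): buf=[_ _ 69 45 _ _], head=2, tail=4, size=2
write(99): buf=[_ _ 69 45 99 _], head=2, tail=5, size=3
write(5): buf=[_ _ 69 45 99 5], head=2, tail=0, size=4
write(68): buf=[68 _ 69 45 99 5], head=2, tail=1, size=5
write(85): buf=[68 85 69 45 99 5], head=2, tail=2, size=6
read(): buf=[68 85 _ 45 99 5], head=3, tail=2, size=5

Answer: 68 85 _ 45 99 5
3
2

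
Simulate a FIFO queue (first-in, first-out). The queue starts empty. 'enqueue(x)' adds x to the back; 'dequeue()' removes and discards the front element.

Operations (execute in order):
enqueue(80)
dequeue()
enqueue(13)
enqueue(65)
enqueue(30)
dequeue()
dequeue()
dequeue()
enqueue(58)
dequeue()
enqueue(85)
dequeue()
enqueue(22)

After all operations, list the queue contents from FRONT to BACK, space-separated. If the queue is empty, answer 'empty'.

Answer: 22

Derivation:
enqueue(80): [80]
dequeue(): []
enqueue(13): [13]
enqueue(65): [13, 65]
enqueue(30): [13, 65, 30]
dequeue(): [65, 30]
dequeue(): [30]
dequeue(): []
enqueue(58): [58]
dequeue(): []
enqueue(85): [85]
dequeue(): []
enqueue(22): [22]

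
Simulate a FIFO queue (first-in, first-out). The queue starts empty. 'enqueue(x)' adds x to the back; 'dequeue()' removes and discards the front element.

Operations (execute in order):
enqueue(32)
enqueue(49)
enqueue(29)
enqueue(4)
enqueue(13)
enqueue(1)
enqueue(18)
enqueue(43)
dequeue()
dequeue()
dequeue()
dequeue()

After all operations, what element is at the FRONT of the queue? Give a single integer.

Answer: 13

Derivation:
enqueue(32): queue = [32]
enqueue(49): queue = [32, 49]
enqueue(29): queue = [32, 49, 29]
enqueue(4): queue = [32, 49, 29, 4]
enqueue(13): queue = [32, 49, 29, 4, 13]
enqueue(1): queue = [32, 49, 29, 4, 13, 1]
enqueue(18): queue = [32, 49, 29, 4, 13, 1, 18]
enqueue(43): queue = [32, 49, 29, 4, 13, 1, 18, 43]
dequeue(): queue = [49, 29, 4, 13, 1, 18, 43]
dequeue(): queue = [29, 4, 13, 1, 18, 43]
dequeue(): queue = [4, 13, 1, 18, 43]
dequeue(): queue = [13, 1, 18, 43]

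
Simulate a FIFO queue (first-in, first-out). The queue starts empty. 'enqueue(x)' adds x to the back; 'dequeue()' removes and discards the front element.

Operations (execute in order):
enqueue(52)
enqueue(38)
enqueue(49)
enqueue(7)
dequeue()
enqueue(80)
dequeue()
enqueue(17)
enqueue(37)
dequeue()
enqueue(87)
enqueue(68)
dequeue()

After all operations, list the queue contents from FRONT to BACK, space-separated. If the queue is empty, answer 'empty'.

Answer: 80 17 37 87 68

Derivation:
enqueue(52): [52]
enqueue(38): [52, 38]
enqueue(49): [52, 38, 49]
enqueue(7): [52, 38, 49, 7]
dequeue(): [38, 49, 7]
enqueue(80): [38, 49, 7, 80]
dequeue(): [49, 7, 80]
enqueue(17): [49, 7, 80, 17]
enqueue(37): [49, 7, 80, 17, 37]
dequeue(): [7, 80, 17, 37]
enqueue(87): [7, 80, 17, 37, 87]
enqueue(68): [7, 80, 17, 37, 87, 68]
dequeue(): [80, 17, 37, 87, 68]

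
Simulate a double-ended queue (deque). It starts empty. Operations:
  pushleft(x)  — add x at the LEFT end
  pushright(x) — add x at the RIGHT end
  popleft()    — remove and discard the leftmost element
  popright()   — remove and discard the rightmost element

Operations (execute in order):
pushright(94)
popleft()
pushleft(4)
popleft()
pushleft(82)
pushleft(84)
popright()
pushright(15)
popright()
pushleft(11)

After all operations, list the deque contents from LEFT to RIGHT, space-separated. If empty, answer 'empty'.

pushright(94): [94]
popleft(): []
pushleft(4): [4]
popleft(): []
pushleft(82): [82]
pushleft(84): [84, 82]
popright(): [84]
pushright(15): [84, 15]
popright(): [84]
pushleft(11): [11, 84]

Answer: 11 84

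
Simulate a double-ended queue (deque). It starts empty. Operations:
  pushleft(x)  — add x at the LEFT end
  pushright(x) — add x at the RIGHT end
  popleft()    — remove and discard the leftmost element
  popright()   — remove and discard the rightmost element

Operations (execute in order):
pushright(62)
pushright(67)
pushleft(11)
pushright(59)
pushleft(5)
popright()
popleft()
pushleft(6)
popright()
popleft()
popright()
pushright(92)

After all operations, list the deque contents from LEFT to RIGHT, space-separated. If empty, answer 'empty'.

pushright(62): [62]
pushright(67): [62, 67]
pushleft(11): [11, 62, 67]
pushright(59): [11, 62, 67, 59]
pushleft(5): [5, 11, 62, 67, 59]
popright(): [5, 11, 62, 67]
popleft(): [11, 62, 67]
pushleft(6): [6, 11, 62, 67]
popright(): [6, 11, 62]
popleft(): [11, 62]
popright(): [11]
pushright(92): [11, 92]

Answer: 11 92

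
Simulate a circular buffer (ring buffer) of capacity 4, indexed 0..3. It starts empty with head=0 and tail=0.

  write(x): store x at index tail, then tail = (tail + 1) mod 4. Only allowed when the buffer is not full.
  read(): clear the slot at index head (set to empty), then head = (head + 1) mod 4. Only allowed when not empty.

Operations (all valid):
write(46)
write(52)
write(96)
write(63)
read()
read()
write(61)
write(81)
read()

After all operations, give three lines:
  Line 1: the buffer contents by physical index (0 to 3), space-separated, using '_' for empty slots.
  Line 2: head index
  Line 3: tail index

write(46): buf=[46 _ _ _], head=0, tail=1, size=1
write(52): buf=[46 52 _ _], head=0, tail=2, size=2
write(96): buf=[46 52 96 _], head=0, tail=3, size=3
write(63): buf=[46 52 96 63], head=0, tail=0, size=4
read(): buf=[_ 52 96 63], head=1, tail=0, size=3
read(): buf=[_ _ 96 63], head=2, tail=0, size=2
write(61): buf=[61 _ 96 63], head=2, tail=1, size=3
write(81): buf=[61 81 96 63], head=2, tail=2, size=4
read(): buf=[61 81 _ 63], head=3, tail=2, size=3

Answer: 61 81 _ 63
3
2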